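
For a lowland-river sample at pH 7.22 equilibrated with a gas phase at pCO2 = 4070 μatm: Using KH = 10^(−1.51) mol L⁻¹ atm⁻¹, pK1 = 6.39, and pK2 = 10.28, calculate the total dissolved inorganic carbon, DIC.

DIC = 0.977 mmol/L

[CO2*] = KH · pCO2 = 10^(−1.51) × 4070×10^-6 = 1.258×10^-4 mol/L
α₀ = 1/(1 + K1/[H⁺] + K1K2/[H⁺]²) = 1/(1 + 10^+0.83 + 10^-2.23) = 0.1288
DIC = [CO2*]/α₀ = 1.258×10^-4 / 0.1288 = 0.977 mmol/L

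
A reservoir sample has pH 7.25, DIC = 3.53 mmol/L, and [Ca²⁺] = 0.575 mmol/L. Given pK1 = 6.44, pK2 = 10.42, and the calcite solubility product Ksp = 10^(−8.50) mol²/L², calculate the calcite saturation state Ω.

α₂ = 1 / (1 + [H⁺]/K2 + [H⁺]²/(K1K2)) = 1 / (1 + 10^+3.17 + 10^+2.36)
   = 1 / (1 + 1479.1 + 229.09) = 1/1709.2 = 0.0005851
[CO3²⁻] = α₂ × DIC = 0.0005851 × 3.53 = 0.002065 mmol/L = 2.065 μmol/L
Ksp = 10^(−8.50) = 3.162×10^-9
Ω = [Ca²⁺][CO3²⁻]/Ksp = (0.575×10^-3)(2.065×10^-6) / 3.162×10^-9 = 0.376

Ω = 0.376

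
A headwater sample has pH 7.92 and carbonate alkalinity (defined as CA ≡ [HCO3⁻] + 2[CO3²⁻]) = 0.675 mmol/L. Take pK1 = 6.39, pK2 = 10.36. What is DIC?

CA = [HCO3⁻] + 2[CO3²⁻] = (α₁ + 2α₂)·DIC
At pH 7.92: [H⁺]/K1 = 10^-1.53 = 0.029512, K2/[H⁺] = 10^-2.44 = 0.0036308
α₁ = 1/(1 + 0.029512 + 0.0036308) = 1/1.0331 = 0.9679; α₂ = α₁·K2/[H⁺] = 0.003514
α₁ + 2α₂ = 0.9749
DIC = CA / (α₁ + 2α₂) = 0.675 / 0.9749 = 0.692 mmol/L

DIC = 0.692 mmol/L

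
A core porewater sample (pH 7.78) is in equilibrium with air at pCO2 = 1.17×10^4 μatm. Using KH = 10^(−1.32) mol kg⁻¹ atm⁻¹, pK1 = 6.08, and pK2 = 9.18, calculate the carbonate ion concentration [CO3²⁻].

[CO3²⁻] = 1.12 mmol/kg

[CO2*] = KH · pCO2 = 10^(−1.32) × 1.17×10^4×10^-6 = 5.600×10^-4 mol/kg
α₀ = 1/(1 + K1/[H⁺] + K1K2/[H⁺]²) = 1/(1 + 10^+1.70 + 10^+0.30) = 0.01883
DIC = [CO2*]/α₀ = 5.600×10^-4 / 0.01883 = 29.74 mmol/kg
[CO3²⁻] = α₂·DIC; α₂ = 0.03757, so [CO3²⁻] = 0.03757 × 29.74 = 1.12 mmol/kg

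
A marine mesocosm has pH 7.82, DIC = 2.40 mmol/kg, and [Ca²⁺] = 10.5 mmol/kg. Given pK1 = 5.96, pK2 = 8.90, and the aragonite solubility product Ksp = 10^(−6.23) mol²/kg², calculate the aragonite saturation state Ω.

Ω = 3.24

α₂ = 1 / (1 + [H⁺]/K2 + [H⁺]²/(K1K2)) = 1 / (1 + 10^+1.08 + 10^-0.78)
   = 1 / (1 + 12.023 + 0.16596) = 1/13.189 = 0.07582
[CO3²⁻] = α₂ × DIC = 0.07582 × 2.40 = 0.1820 mmol/kg
Ksp = 10^(−6.23) = 5.888×10^-7
Ω = [Ca²⁺][CO3²⁻]/Ksp = (10.5×10^-3)(1.820×10^-4) / 5.888×10^-7 = 3.24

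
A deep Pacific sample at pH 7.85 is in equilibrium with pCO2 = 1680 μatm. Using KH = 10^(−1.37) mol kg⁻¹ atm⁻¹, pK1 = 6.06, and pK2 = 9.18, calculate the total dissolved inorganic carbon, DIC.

DIC = 4.70 mmol/kg

[CO2*] = KH · pCO2 = 10^(−1.37) × 1680×10^-6 = 7.167×10^-5 mol/kg
α₀ = 1/(1 + K1/[H⁺] + K1K2/[H⁺]²) = 1/(1 + 10^+1.79 + 10^+0.46) = 0.01526
DIC = [CO2*]/α₀ = 7.167×10^-5 / 0.01526 = 4.70 mmol/kg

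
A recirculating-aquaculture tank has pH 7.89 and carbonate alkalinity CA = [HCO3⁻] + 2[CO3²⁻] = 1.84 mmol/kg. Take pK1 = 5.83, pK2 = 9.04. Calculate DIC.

CA = [HCO3⁻] + 2[CO3²⁻] = (α₁ + 2α₂)·DIC
At pH 7.89: [H⁺]/K1 = 10^-2.06 = 0.0087096, K2/[H⁺] = 10^-1.15 = 0.070795
α₁ = 1/(1 + 0.0087096 + 0.070795) = 1/1.0795 = 0.9264; α₂ = α₁·K2/[H⁺] = 0.06558
α₁ + 2α₂ = 1.0575
DIC = CA / (α₁ + 2α₂) = 1.84 / 1.0575 = 1.74 mmol/kg

DIC = 1.74 mmol/kg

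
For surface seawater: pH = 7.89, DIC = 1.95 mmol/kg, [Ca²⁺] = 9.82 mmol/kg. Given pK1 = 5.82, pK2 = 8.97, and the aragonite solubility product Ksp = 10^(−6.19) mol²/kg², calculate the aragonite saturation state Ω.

Ω = 2.26

α₂ = 1 / (1 + [H⁺]/K2 + [H⁺]²/(K1K2)) = 1 / (1 + 10^+1.08 + 10^-0.99)
   = 1 / (1 + 12.023 + 0.10233) = 1/13.125 = 0.07619
[CO3²⁻] = α₂ × DIC = 0.07619 × 1.95 = 0.1486 mmol/kg
Ksp = 10^(−6.19) = 6.457×10^-7
Ω = [Ca²⁺][CO3²⁻]/Ksp = (9.82×10^-3)(1.486×10^-4) / 6.457×10^-7 = 2.26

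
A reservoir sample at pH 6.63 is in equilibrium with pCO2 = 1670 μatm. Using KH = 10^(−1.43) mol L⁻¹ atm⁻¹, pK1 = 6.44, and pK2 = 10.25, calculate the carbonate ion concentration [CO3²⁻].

[CO3²⁻] = 0.0231 μmol/L

[CO2*] = KH · pCO2 = 10^(−1.43) × 1670×10^-6 = 6.205×10^-5 mol/L
α₀ = 1/(1 + K1/[H⁺] + K1K2/[H⁺]²) = 1/(1 + 10^+0.19 + 10^-3.43) = 0.3923
DIC = [CO2*]/α₀ = 6.205×10^-5 / 0.3923 = 0.1582 mmol/L
[CO3²⁻] = α₂·DIC; α₂ = 0.0001457, so [CO3²⁻] = 0.0001457 × 0.1582 = 2.31×10^-5 mmol/L = 0.0231 μmol/L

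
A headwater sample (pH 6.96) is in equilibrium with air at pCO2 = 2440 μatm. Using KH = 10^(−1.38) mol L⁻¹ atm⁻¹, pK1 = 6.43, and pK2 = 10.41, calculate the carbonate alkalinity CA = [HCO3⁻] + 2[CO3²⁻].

[CO2*] = KH · pCO2 = 10^(−1.38) × 2440×10^-6 = 1.017×10^-4 mol/L
α₀ = 1/(1 + K1/[H⁺] + K1K2/[H⁺]²) = 1/(1 + 10^+0.53 + 10^-2.92) = 0.2278
DIC = [CO2*]/α₀ = 1.017×10^-4 / 0.2278 = 0.4465 mmol/L
CA = (α₁ + 2α₂)·DIC = (0.7719 + 2×0.0002739) × 0.4465 = 0.345 mmol/L

CA = 0.345 mmol/L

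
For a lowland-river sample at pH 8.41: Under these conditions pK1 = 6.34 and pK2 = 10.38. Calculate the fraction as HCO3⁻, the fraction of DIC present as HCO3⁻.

α₁ = 1 / (1 + [H⁺]/K1 + K2/[H⁺]) = 1 / (1 + 10^-2.07 + 10^-1.97)
   = 1 / (1 + 0.0085114 + 0.010715) = 1/1.0192 = 0.9811

α₁ = 0.981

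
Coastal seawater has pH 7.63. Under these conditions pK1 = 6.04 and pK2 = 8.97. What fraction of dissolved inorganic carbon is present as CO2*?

α₀ = 0.0240

α₀ = 1 / (1 + K1/[H⁺] + K1K2/[H⁺]²) = 1 / (1 + 10^+1.59 + 10^+0.25)
   = 1 / (1 + 38.905 + 1.7783) = 1/41.683 = 0.02399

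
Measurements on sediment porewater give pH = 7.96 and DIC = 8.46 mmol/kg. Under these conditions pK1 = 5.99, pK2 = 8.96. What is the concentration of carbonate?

[CO3²⁻] = 0.762 mmol/kg

α₂ = 1 / (1 + [H⁺]/K2 + [H⁺]²/(K1K2)) = 1 / (1 + 10^+1.00 + 10^-0.97)
   = 1 / (1 + 10.000 + 0.10715) = 1/11.107 = 0.09003
[CO3²⁻] = α₂ × DIC = 0.09003 × 8.46 = 0.762 mmol/kg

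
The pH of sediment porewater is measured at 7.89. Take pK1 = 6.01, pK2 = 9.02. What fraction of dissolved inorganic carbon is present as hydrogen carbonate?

α₁ = 0.920

α₁ = 1 / (1 + [H⁺]/K1 + K2/[H⁺]) = 1 / (1 + 10^-1.88 + 10^-1.13)
   = 1 / (1 + 0.013183 + 0.074131) = 1/1.0873 = 0.9197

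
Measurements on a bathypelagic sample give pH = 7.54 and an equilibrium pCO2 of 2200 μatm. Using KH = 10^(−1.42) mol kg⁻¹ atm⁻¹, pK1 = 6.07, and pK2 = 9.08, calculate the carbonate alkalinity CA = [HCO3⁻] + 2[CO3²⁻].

CA = 2.61 mmol/kg

[CO2*] = KH · pCO2 = 10^(−1.42) × 2200×10^-6 = 8.364×10^-5 mol/kg
α₀ = 1/(1 + K1/[H⁺] + K1K2/[H⁺]²) = 1/(1 + 10^+1.47 + 10^-0.07) = 0.03188
DIC = [CO2*]/α₀ = 8.364×10^-5 / 0.03188 = 2.623 mmol/kg
CA = (α₁ + 2α₂)·DIC = (0.9410 + 2×0.02714) × 2.623 = 2.61 mmol/kg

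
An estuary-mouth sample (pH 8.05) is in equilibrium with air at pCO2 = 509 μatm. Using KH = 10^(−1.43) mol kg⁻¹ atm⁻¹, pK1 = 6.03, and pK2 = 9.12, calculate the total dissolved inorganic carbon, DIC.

[CO2*] = KH · pCO2 = 10^(−1.43) × 509×10^-6 = 1.891×10^-5 mol/kg
α₀ = 1/(1 + K1/[H⁺] + K1K2/[H⁺]²) = 1/(1 + 10^+2.02 + 10^+0.95) = 0.008724
DIC = [CO2*]/α₀ = 1.891×10^-5 / 0.008724 = 2.17 mmol/kg

DIC = 2.17 mmol/kg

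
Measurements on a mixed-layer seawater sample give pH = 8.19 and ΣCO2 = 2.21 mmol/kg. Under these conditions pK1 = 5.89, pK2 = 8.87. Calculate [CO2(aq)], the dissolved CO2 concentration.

[CO2*] = 9.12 μmol/kg

α₀ = 1 / (1 + K1/[H⁺] + K1K2/[H⁺]²) = 1 / (1 + 10^+2.30 + 10^+1.62)
   = 1 / (1 + 199.53 + 41.687) = 1/242.21 = 0.004129
[CO2*] = α₀ × DIC = 0.004129 × 2.21 = 0.00912 mmol/kg = 9.12 μmol/kg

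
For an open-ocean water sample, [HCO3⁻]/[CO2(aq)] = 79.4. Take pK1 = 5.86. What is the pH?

From K1 = [H⁺][HCO3⁻]/[CO2(aq)]:  pH = pK1 + log₁₀([HCO3⁻]/[CO2(aq)])
log₁₀(79.4) = +1.900
pH = 5.86 + (+1.900) = 7.76

pH = 7.76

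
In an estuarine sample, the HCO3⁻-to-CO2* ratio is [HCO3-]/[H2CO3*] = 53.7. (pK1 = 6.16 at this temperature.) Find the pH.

From K1 = [H⁺][HCO3-]/[H2CO3*]:  pH = pK1 + log₁₀([HCO3-]/[H2CO3*])
log₁₀(53.7) = +1.730
pH = 6.16 + (+1.730) = 7.89

pH = 7.89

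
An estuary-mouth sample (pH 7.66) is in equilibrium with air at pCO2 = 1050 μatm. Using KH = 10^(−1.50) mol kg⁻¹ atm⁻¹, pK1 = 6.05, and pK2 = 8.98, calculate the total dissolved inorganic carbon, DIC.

DIC = 1.45 mmol/kg

[CO2*] = KH · pCO2 = 10^(−1.50) × 1050×10^-6 = 3.320×10^-5 mol/kg
α₀ = 1/(1 + K1/[H⁺] + K1K2/[H⁺]²) = 1/(1 + 10^+1.61 + 10^+0.29) = 0.02289
DIC = [CO2*]/α₀ = 3.320×10^-5 / 0.02289 = 1.45 mmol/kg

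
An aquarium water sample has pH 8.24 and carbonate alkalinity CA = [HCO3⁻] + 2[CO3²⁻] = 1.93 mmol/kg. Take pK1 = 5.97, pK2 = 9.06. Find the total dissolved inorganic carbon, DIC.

DIC = 1.71 mmol/kg

CA = [HCO3⁻] + 2[CO3²⁻] = (α₁ + 2α₂)·DIC
At pH 8.24: [H⁺]/K1 = 10^-2.27 = 0.0053703, K2/[H⁺] = 10^-0.82 = 0.15136
α₁ = 1/(1 + 0.0053703 + 0.15136) = 1/1.1567 = 0.8645; α₂ = α₁·K2/[H⁺] = 0.1308
α₁ + 2α₂ = 1.1262
DIC = CA / (α₁ + 2α₂) = 1.93 / 1.1262 = 1.71 mmol/kg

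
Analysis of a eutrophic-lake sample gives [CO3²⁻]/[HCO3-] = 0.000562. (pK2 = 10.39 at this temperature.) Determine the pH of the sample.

From K2 = [H⁺][CO3²⁻]/[HCO3-]:  pH = pK2 + log₁₀([CO3²⁻]/[HCO3-])
log₁₀(0.000562) = -3.250
pH = 10.39 + (-3.250) = 7.14

pH = 7.14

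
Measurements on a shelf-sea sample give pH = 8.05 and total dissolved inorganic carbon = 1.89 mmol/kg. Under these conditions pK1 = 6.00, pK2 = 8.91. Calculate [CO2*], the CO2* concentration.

α₀ = 1 / (1 + K1/[H⁺] + K1K2/[H⁺]²) = 1 / (1 + 10^+2.05 + 10^+1.19)
   = 1 / (1 + 112.20 + 15.488) = 1/128.69 = 0.007771
[CO2*] = α₀ × DIC = 0.007771 × 1.89 = 0.0147 mmol/kg = 14.7 μmol/kg

[CO2*] = 14.7 μmol/kg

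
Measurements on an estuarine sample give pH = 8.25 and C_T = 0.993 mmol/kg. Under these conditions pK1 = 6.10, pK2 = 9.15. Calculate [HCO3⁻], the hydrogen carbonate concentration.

[HCO3⁻] = 0.876 mmol/kg

α₁ = 1 / (1 + [H⁺]/K1 + K2/[H⁺]) = 1 / (1 + 10^-2.15 + 10^-0.90)
   = 1 / (1 + 0.0070795 + 0.12589) = 1/1.1330 = 0.8826
[HCO3⁻] = α₁ × DIC = 0.8826 × 0.993 = 0.876 mmol/kg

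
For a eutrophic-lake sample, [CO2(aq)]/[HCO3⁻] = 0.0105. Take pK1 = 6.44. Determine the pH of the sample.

pH = 8.42

From K1 = [H⁺][HCO3⁻]/[CO2(aq)]:  pH = pK1 − log₁₀([CO2(aq)]/[HCO3⁻])
log₁₀(0.0105) = -1.979
pH = 6.44 − (-1.979) = 8.42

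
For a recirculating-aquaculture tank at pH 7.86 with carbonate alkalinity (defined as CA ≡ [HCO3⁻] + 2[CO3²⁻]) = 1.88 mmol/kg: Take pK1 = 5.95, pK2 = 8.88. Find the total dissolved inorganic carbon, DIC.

DIC = 1.75 mmol/kg

CA = [HCO3⁻] + 2[CO3²⁻] = (α₁ + 2α₂)·DIC
At pH 7.86: [H⁺]/K1 = 10^-1.91 = 0.012303, K2/[H⁺] = 10^-1.02 = 0.095499
α₁ = 1/(1 + 0.012303 + 0.095499) = 1/1.1078 = 0.9027; α₂ = α₁·K2/[H⁺] = 0.08621
α₁ + 2α₂ = 1.0751
DIC = CA / (α₁ + 2α₂) = 1.88 / 1.0751 = 1.75 mmol/kg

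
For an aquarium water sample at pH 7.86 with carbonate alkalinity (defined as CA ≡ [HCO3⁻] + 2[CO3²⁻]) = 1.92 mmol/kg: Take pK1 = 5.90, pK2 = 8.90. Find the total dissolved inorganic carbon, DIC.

DIC = 1.79 mmol/kg

CA = [HCO3⁻] + 2[CO3²⁻] = (α₁ + 2α₂)·DIC
At pH 7.86: [H⁺]/K1 = 10^-1.96 = 0.010965, K2/[H⁺] = 10^-1.04 = 0.091201
α₁ = 1/(1 + 0.010965 + 0.091201) = 1/1.1022 = 0.9073; α₂ = α₁·K2/[H⁺] = 0.08275
α₁ + 2α₂ = 1.0728
DIC = CA / (α₁ + 2α₂) = 1.92 / 1.0728 = 1.79 mmol/kg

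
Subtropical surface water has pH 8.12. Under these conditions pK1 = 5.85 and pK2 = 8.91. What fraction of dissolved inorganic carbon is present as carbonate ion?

α₂ = 1 / (1 + [H⁺]/K2 + [H⁺]²/(K1K2)) = 1 / (1 + 10^+0.79 + 10^-1.48)
   = 1 / (1 + 6.1660 + 0.033113) = 1/7.1991 = 0.1389

α₂ = 0.139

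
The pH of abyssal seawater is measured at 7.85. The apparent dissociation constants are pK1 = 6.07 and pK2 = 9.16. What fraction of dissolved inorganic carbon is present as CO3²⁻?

α₂ = 0.0460

α₂ = 1 / (1 + [H⁺]/K2 + [H⁺]²/(K1K2)) = 1 / (1 + 10^+1.31 + 10^-0.47)
   = 1 / (1 + 20.417 + 0.33884) = 1/21.756 = 0.04596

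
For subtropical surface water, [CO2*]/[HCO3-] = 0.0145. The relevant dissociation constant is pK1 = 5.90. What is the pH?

From K1 = [H⁺][HCO3-]/[CO2*]:  pH = pK1 − log₁₀([CO2*]/[HCO3-])
log₁₀(0.0145) = -1.839
pH = 5.90 − (-1.839) = 7.74

pH = 7.74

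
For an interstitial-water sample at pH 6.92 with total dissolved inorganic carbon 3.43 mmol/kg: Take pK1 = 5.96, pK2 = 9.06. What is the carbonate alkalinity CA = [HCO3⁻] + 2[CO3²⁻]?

CA = [HCO3⁻] + 2[CO3²⁻] = (α₁ + 2α₂)·DIC
At pH 6.92: [H⁺]/K1 = 10^-0.96 = 0.10965, K2/[H⁺] = 10^-2.14 = 0.0072444
α₁ = 1/(1 + 0.10965 + 0.0072444) = 1/1.1169 = 0.8953; α₂ = α₁·K2/[H⁺] = 0.006486
α₁ + 2α₂ = 0.9083
CA = 0.9083 × 3.43 = 3.12 mmol/kg

CA = 3.12 mmol/kg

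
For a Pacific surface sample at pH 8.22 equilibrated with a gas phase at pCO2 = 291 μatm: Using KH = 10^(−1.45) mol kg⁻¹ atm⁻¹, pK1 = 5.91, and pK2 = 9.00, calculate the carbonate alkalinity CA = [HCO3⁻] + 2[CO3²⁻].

[CO2*] = KH · pCO2 = 10^(−1.45) × 291×10^-6 = 1.033×10^-5 mol/kg
α₀ = 1/(1 + K1/[H⁺] + K1K2/[H⁺]²) = 1/(1 + 10^+2.31 + 10^+1.53) = 0.004183
DIC = [CO2*]/α₀ = 1.033×10^-5 / 0.004183 = 2.468 mmol/kg
CA = (α₁ + 2α₂)·DIC = (0.8541 + 2×0.1417) × 2.468 = 2.81 mmol/kg

CA = 2.81 mmol/kg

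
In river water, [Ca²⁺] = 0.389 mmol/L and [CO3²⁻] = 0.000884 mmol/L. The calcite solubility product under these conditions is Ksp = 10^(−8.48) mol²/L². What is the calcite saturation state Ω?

Ksp = 10^(−8.48) = 3.311×10^-9
Ω = [Ca²⁺][CO3²⁻]/Ksp = (0.389×10^-3)(0.000884×10^-3) / 3.311×10^-9 = 0.104

Ω = 0.104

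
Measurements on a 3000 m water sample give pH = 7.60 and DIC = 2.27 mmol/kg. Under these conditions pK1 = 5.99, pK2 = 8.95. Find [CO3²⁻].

[CO3²⁻] = 0.0948 mmol/kg

α₂ = 1 / (1 + [H⁺]/K2 + [H⁺]²/(K1K2)) = 1 / (1 + 10^+1.35 + 10^-0.26)
   = 1 / (1 + 22.387 + 0.54954) = 1/23.937 = 0.04178
[CO3²⁻] = α₂ × DIC = 0.04178 × 2.27 = 0.0948 mmol/kg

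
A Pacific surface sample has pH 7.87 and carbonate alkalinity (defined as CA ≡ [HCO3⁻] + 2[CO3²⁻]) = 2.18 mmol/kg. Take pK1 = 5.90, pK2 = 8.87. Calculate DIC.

DIC = 2.02 mmol/kg

CA = [HCO3⁻] + 2[CO3²⁻] = (α₁ + 2α₂)·DIC
At pH 7.87: [H⁺]/K1 = 10^-1.97 = 0.010715, K2/[H⁺] = 10^-1.00 = 0.10000
α₁ = 1/(1 + 0.010715 + 0.10000) = 1/1.1107 = 0.9003; α₂ = α₁·K2/[H⁺] = 0.09003
α₁ + 2α₂ = 1.0804
DIC = CA / (α₁ + 2α₂) = 2.18 / 1.0804 = 2.02 mmol/kg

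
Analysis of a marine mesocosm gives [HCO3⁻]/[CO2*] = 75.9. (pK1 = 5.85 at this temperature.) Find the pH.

pH = 7.73

From K1 = [H⁺][HCO3⁻]/[CO2*]:  pH = pK1 + log₁₀([HCO3⁻]/[CO2*])
log₁₀(75.9) = +1.880
pH = 5.85 + (+1.880) = 7.73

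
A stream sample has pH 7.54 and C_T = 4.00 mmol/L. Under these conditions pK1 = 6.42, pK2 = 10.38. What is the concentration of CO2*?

α₀ = 1 / (1 + K1/[H⁺] + K1K2/[H⁺]²) = 1 / (1 + 10^+1.12 + 10^-1.72)
   = 1 / (1 + 13.183 + 0.019055) = 1/14.202 = 0.07041
[CO2*] = α₀ × DIC = 0.07041 × 4.00 = 0.282 mmol/L

[CO2*] = 0.282 mmol/L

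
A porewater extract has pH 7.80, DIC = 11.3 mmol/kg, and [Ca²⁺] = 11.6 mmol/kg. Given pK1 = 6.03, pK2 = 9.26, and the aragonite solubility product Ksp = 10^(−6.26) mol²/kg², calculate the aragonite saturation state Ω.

α₂ = 1 / (1 + [H⁺]/K2 + [H⁺]²/(K1K2)) = 1 / (1 + 10^+1.46 + 10^-0.31)
   = 1 / (1 + 28.840 + 0.48978) = 1/30.330 = 0.03297
[CO3²⁻] = α₂ × DIC = 0.03297 × 11.3 = 0.3726 mmol/kg
Ksp = 10^(−6.26) = 5.495×10^-7
Ω = [Ca²⁺][CO3²⁻]/Ksp = (11.6×10^-3)(3.726×10^-4) / 5.495×10^-7 = 7.86

Ω = 7.86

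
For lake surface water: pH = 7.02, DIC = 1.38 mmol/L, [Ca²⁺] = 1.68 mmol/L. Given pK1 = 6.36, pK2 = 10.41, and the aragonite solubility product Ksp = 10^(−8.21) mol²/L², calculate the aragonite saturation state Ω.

Ω = 0.126

α₂ = 1 / (1 + [H⁺]/K2 + [H⁺]²/(K1K2)) = 1 / (1 + 10^+3.39 + 10^+2.73)
   = 1 / (1 + 2454.7 + 537.03) = 1/2992.7 = 0.0003341
[CO3²⁻] = α₂ × DIC = 0.0003341 × 1.38 = 0.0004611 mmol/L = 0.4611 μmol/L
Ksp = 10^(−8.21) = 6.166×10^-9
Ω = [Ca²⁺][CO3²⁻]/Ksp = (1.68×10^-3)(4.611×10^-7) / 6.166×10^-9 = 0.126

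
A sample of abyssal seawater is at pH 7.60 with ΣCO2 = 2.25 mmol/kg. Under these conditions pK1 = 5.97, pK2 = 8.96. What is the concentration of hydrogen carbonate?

[HCO3⁻] = 2.11 mmol/kg

α₁ = 1 / (1 + [H⁺]/K1 + K2/[H⁺]) = 1 / (1 + 10^-1.63 + 10^-1.36)
   = 1 / (1 + 0.023442 + 0.043652) = 1/1.0671 = 0.9371
[HCO3⁻] = α₁ × DIC = 0.9371 × 2.25 = 2.11 mmol/kg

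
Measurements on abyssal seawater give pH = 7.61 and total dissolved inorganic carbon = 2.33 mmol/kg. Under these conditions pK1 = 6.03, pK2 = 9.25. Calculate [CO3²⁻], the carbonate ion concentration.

α₂ = 1 / (1 + [H⁺]/K2 + [H⁺]²/(K1K2)) = 1 / (1 + 10^+1.64 + 10^+0.06)
   = 1 / (1 + 43.652 + 1.1482) = 1/45.800 = 0.02183
[CO3²⁻] = α₂ × DIC = 0.02183 × 2.33 = 0.0509 mmol/kg

[CO3²⁻] = 0.0509 mmol/kg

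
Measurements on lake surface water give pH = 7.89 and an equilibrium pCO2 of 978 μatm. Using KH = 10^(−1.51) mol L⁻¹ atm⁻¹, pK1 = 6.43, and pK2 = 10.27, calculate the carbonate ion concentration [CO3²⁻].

[CO2*] = KH · pCO2 = 10^(−1.51) × 978×10^-6 = 3.022×10^-5 mol/L
α₀ = 1/(1 + K1/[H⁺] + K1K2/[H⁺]²) = 1/(1 + 10^+1.46 + 10^-0.92) = 0.03338
DIC = [CO2*]/α₀ = 3.022×10^-5 / 0.03338 = 0.9055 mmol/L
[CO3²⁻] = α₂·DIC; α₂ = 0.004013, so [CO3²⁻] = 0.004013 × 0.9055 = 0.00363 mmol/L = 3.63 μmol/L

[CO3²⁻] = 3.63 μmol/L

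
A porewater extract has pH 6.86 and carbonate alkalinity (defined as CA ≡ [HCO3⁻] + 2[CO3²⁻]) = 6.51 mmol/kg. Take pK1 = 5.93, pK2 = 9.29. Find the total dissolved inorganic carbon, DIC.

CA = [HCO3⁻] + 2[CO3²⁻] = (α₁ + 2α₂)·DIC
At pH 6.86: [H⁺]/K1 = 10^-0.93 = 0.11749, K2/[H⁺] = 10^-2.43 = 0.0037154
α₁ = 1/(1 + 0.11749 + 0.0037154) = 1/1.1212 = 0.8919; α₂ = α₁·K2/[H⁺] = 0.003314
α₁ + 2α₂ = 0.8985
DIC = CA / (α₁ + 2α₂) = 6.51 / 0.8985 = 7.25 mmol/kg

DIC = 7.25 mmol/kg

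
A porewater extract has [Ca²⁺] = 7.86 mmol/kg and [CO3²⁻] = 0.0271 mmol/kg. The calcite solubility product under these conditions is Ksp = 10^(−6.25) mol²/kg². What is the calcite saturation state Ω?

Ksp = 10^(−6.25) = 5.623×10^-7
Ω = [Ca²⁺][CO3²⁻]/Ksp = (7.86×10^-3)(0.0271×10^-3) / 5.623×10^-7 = 0.379

Ω = 0.379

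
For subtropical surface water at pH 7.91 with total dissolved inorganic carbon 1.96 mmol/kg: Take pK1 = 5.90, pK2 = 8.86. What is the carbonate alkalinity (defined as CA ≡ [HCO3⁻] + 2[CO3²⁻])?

CA = 2.14 mmol/kg

CA = [HCO3⁻] + 2[CO3²⁻] = (α₁ + 2α₂)·DIC
At pH 7.91: [H⁺]/K1 = 10^-2.01 = 0.0097724, K2/[H⁺] = 10^-0.95 = 0.11220
α₁ = 1/(1 + 0.0097724 + 0.11220) = 1/1.1220 = 0.8913; α₂ = α₁·K2/[H⁺] = 0.1000
α₁ + 2α₂ = 1.0913
CA = 1.0913 × 1.96 = 2.14 mmol/kg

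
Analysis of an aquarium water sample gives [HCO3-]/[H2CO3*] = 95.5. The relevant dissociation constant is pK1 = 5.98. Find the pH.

pH = 7.96

From K1 = [H⁺][HCO3-]/[H2CO3*]:  pH = pK1 + log₁₀([HCO3-]/[H2CO3*])
log₁₀(95.5) = +1.980
pH = 5.98 + (+1.980) = 7.96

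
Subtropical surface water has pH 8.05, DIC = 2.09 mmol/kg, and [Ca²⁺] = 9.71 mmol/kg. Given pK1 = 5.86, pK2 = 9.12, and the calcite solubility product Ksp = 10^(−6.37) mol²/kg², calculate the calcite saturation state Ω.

Ω = 3.71

α₂ = 1 / (1 + [H⁺]/K2 + [H⁺]²/(K1K2)) = 1 / (1 + 10^+1.07 + 10^-1.12)
   = 1 / (1 + 11.749 + 0.075858) = 1/12.825 = 0.07797
[CO3²⁻] = α₂ × DIC = 0.07797 × 2.09 = 0.1630 mmol/kg
Ksp = 10^(−6.37) = 4.266×10^-7
Ω = [Ca²⁺][CO3²⁻]/Ksp = (9.71×10^-3)(1.630×10^-4) / 4.266×10^-7 = 3.71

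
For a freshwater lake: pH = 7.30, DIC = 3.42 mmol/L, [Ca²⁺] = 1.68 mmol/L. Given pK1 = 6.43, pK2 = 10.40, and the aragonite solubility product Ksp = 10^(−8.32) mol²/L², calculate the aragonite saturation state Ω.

Ω = 0.840

α₂ = 1 / (1 + [H⁺]/K2 + [H⁺]²/(K1K2)) = 1 / (1 + 10^+3.10 + 10^+2.23)
   = 1 / (1 + 1258.9 + 169.82) = 1/1429.7 = 0.0006994
[CO3²⁻] = α₂ × DIC = 0.0006994 × 3.42 = 0.002392 mmol/L = 2.392 μmol/L
Ksp = 10^(−8.32) = 4.786×10^-9
Ω = [Ca²⁺][CO3²⁻]/Ksp = (1.68×10^-3)(2.392×10^-6) / 4.786×10^-9 = 0.840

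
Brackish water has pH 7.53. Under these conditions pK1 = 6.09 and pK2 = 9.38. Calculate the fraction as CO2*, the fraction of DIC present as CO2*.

α₀ = 1 / (1 + K1/[H⁺] + K1K2/[H⁺]²) = 1 / (1 + 10^+1.44 + 10^-0.41)
   = 1 / (1 + 27.542 + 0.38905) = 1/28.931 = 0.03456

α₀ = 0.0346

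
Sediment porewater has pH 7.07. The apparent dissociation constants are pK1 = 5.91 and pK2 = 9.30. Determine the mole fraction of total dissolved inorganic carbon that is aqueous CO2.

α₀ = 0.0644

α₀ = 1 / (1 + K1/[H⁺] + K1K2/[H⁺]²) = 1 / (1 + 10^+1.16 + 10^-1.07)
   = 1 / (1 + 14.454 + 0.085114) = 1/15.540 = 0.06435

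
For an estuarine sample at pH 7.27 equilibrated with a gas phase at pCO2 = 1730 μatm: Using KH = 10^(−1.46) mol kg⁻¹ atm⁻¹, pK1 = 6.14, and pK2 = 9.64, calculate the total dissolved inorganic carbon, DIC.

DIC = 0.873 mmol/kg

[CO2*] = KH · pCO2 = 10^(−1.46) × 1730×10^-6 = 5.999×10^-5 mol/kg
α₀ = 1/(1 + K1/[H⁺] + K1K2/[H⁺]²) = 1/(1 + 10^+1.13 + 10^-1.24) = 0.06874
DIC = [CO2*]/α₀ = 5.999×10^-5 / 0.06874 = 0.873 mmol/kg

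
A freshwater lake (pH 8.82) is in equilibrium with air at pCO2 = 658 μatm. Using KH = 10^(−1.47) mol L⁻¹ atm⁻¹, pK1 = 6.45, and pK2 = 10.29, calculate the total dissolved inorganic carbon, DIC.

[CO2*] = KH · pCO2 = 10^(−1.47) × 658×10^-6 = 2.230×10^-5 mol/L
α₀ = 1/(1 + K1/[H⁺] + K1K2/[H⁺]²) = 1/(1 + 10^+2.37 + 10^+0.90) = 0.004109
DIC = [CO2*]/α₀ = 2.230×10^-5 / 0.004109 = 5.43 mmol/L

DIC = 5.43 mmol/L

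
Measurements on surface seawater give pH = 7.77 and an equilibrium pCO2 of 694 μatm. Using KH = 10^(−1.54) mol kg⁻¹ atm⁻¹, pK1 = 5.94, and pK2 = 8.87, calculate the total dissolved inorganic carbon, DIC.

DIC = 1.48 mmol/kg

[CO2*] = KH · pCO2 = 10^(−1.54) × 694×10^-6 = 2.002×10^-5 mol/kg
α₀ = 1/(1 + K1/[H⁺] + K1K2/[H⁺]²) = 1/(1 + 10^+1.83 + 10^+0.73) = 0.01352
DIC = [CO2*]/α₀ = 2.002×10^-5 / 0.01352 = 1.48 mmol/kg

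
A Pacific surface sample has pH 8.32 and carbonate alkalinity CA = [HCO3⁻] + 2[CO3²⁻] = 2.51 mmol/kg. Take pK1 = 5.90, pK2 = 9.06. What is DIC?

DIC = 2.18 mmol/kg

CA = [HCO3⁻] + 2[CO3²⁻] = (α₁ + 2α₂)·DIC
At pH 8.32: [H⁺]/K1 = 10^-2.42 = 0.0038019, K2/[H⁺] = 10^-0.74 = 0.18197
α₁ = 1/(1 + 0.0038019 + 0.18197) = 1/1.1858 = 0.8433; α₂ = α₁·K2/[H⁺] = 0.1535
α₁ + 2α₂ = 1.1503
DIC = CA / (α₁ + 2α₂) = 2.51 / 1.1503 = 2.18 mmol/kg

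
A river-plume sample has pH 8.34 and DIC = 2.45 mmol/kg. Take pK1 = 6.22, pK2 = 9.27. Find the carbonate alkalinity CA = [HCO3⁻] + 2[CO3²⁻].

CA = [HCO3⁻] + 2[CO3²⁻] = (α₁ + 2α₂)·DIC
At pH 8.34: [H⁺]/K1 = 10^-2.12 = 0.0075858, K2/[H⁺] = 10^-0.93 = 0.11749
α₁ = 1/(1 + 0.0075858 + 0.11749) = 1/1.1251 = 0.8888; α₂ = α₁·K2/[H⁺] = 0.1044
α₁ + 2α₂ = 1.0977
CA = 1.0977 × 2.45 = 2.69 mmol/kg

CA = 2.69 mmol/kg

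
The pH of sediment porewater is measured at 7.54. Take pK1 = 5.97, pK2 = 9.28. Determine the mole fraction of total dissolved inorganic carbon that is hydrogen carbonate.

α₁ = 0.957

α₁ = 1 / (1 + [H⁺]/K1 + K2/[H⁺]) = 1 / (1 + 10^-1.57 + 10^-1.74)
   = 1 / (1 + 0.026915 + 0.018197) = 1/1.0451 = 0.9568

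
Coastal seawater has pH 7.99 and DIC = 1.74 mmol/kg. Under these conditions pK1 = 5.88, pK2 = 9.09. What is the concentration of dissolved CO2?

α₀ = 1 / (1 + K1/[H⁺] + K1K2/[H⁺]²) = 1 / (1 + 10^+2.11 + 10^+1.01)
   = 1 / (1 + 128.82 + 10.233) = 1/140.06 = 0.007140
[CO2*] = α₀ × DIC = 0.007140 × 1.74 = 0.0124 mmol/kg = 12.4 μmol/kg

[CO2*] = 12.4 μmol/kg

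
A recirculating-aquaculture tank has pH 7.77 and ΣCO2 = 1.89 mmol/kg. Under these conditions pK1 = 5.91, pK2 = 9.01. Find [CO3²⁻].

[CO3²⁻] = 0.102 mmol/kg

α₂ = 1 / (1 + [H⁺]/K2 + [H⁺]²/(K1K2)) = 1 / (1 + 10^+1.24 + 10^-0.62)
   = 1 / (1 + 17.378 + 0.23988) = 1/18.618 = 0.05371
[CO3²⁻] = α₂ × DIC = 0.05371 × 1.89 = 0.102 mmol/kg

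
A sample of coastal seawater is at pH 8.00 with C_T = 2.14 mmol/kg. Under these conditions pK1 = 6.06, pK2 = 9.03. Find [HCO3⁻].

[HCO3⁻] = 1.94 mmol/kg

α₁ = 1 / (1 + [H⁺]/K1 + K2/[H⁺]) = 1 / (1 + 10^-1.94 + 10^-1.03)
   = 1 / (1 + 0.011482 + 0.093325) = 1/1.1048 = 0.9051
[HCO3⁻] = α₁ × DIC = 0.9051 × 2.14 = 1.94 mmol/kg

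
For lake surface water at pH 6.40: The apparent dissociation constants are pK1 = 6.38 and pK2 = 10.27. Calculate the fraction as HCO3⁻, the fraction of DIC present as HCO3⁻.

α₁ = 0.511

α₁ = 1 / (1 + [H⁺]/K1 + K2/[H⁺]) = 1 / (1 + 10^-0.02 + 10^-3.87)
   = 1 / (1 + 0.95499 + 0.00013490) = 1/1.9551 = 0.5115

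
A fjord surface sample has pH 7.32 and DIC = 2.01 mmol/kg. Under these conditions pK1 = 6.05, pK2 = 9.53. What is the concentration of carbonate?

[CO3²⁻] = 11.7 μmol/kg

α₂ = 1 / (1 + [H⁺]/K2 + [H⁺]²/(K1K2)) = 1 / (1 + 10^+2.21 + 10^+0.94)
   = 1 / (1 + 162.18 + 8.7096) = 1/171.89 = 0.005818
[CO3²⁻] = α₂ × DIC = 0.005818 × 2.01 = 0.0117 mmol/kg = 11.7 μmol/kg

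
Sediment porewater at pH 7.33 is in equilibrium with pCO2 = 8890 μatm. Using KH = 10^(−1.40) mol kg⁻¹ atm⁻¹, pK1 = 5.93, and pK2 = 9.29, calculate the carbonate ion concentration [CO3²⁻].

[CO3²⁻] = 0.0975 mmol/kg

[CO2*] = KH · pCO2 = 10^(−1.40) × 8890×10^-6 = 3.539×10^-4 mol/kg
α₀ = 1/(1 + K1/[H⁺] + K1K2/[H⁺]²) = 1/(1 + 10^+1.40 + 10^-0.56) = 0.03789
DIC = [CO2*]/α₀ = 3.539×10^-4 / 0.03789 = 9.341 mmol/kg
[CO3²⁻] = α₂·DIC; α₂ = 0.01043, so [CO3²⁻] = 0.01043 × 9.341 = 0.0975 mmol/kg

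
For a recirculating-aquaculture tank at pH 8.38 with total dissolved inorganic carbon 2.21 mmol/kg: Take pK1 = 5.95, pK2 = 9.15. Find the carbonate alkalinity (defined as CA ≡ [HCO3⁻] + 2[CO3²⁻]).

CA = [HCO3⁻] + 2[CO3²⁻] = (α₁ + 2α₂)·DIC
At pH 8.38: [H⁺]/K1 = 10^-2.43 = 0.0037154, K2/[H⁺] = 10^-0.77 = 0.16982
α₁ = 1/(1 + 0.0037154 + 0.16982) = 1/1.1735 = 0.8521; α₂ = α₁·K2/[H⁺] = 0.1447
α₁ + 2α₂ = 1.1415
CA = 1.1415 × 2.21 = 2.52 mmol/kg

CA = 2.52 mmol/kg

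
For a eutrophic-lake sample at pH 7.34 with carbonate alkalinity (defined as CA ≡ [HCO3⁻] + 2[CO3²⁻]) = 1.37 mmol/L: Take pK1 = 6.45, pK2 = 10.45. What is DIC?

DIC = 1.55 mmol/L

CA = [HCO3⁻] + 2[CO3²⁻] = (α₁ + 2α₂)·DIC
At pH 7.34: [H⁺]/K1 = 10^-0.89 = 0.12882, K2/[H⁺] = 10^-3.11 = 0.00077625
α₁ = 1/(1 + 0.12882 + 0.00077625) = 1/1.1296 = 0.8853; α₂ = α₁·K2/[H⁺] = 0.0006872
α₁ + 2α₂ = 0.8866
DIC = CA / (α₁ + 2α₂) = 1.37 / 0.8866 = 1.55 mmol/L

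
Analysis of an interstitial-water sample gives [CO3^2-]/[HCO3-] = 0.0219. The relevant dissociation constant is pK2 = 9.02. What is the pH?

From K2 = [H⁺][CO3^2-]/[HCO3-]:  pH = pK2 + log₁₀([CO3^2-]/[HCO3-])
log₁₀(0.0219) = -1.660
pH = 9.02 + (-1.660) = 7.36

pH = 7.36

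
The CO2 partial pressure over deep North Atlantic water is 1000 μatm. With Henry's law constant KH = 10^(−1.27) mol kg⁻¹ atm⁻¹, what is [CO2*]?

[CO2*] = 53.7 μmol/kg

KH = 10^(−1.27) = 5.370×10^-2 mol kg⁻¹ atm⁻¹
[CO2*] = KH · pCO2 = 5.370×10^-2 × 1000×10^-6 atm = 5.37×10^-5 mol/kg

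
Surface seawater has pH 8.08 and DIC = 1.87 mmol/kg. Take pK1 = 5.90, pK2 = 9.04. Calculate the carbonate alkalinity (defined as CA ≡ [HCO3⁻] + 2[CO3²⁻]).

CA = [HCO3⁻] + 2[CO3²⁻] = (α₁ + 2α₂)·DIC
At pH 8.08: [H⁺]/K1 = 10^-2.18 = 0.0066069, K2/[H⁺] = 10^-0.96 = 0.10965
α₁ = 1/(1 + 0.0066069 + 0.10965) = 1/1.1163 = 0.8959; α₂ = α₁·K2/[H⁺] = 0.09823
α₁ + 2α₂ = 1.0923
CA = 1.0923 × 1.87 = 2.04 mmol/kg

CA = 2.04 mmol/kg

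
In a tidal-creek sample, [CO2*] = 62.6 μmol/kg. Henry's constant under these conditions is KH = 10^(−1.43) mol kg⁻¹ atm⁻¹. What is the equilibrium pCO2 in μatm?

KH = 10^(−1.43) = 3.715×10^-2 mol kg⁻¹ atm⁻¹
pCO2 = [CO2*]/KH = 62.6×10^-6 / 3.715×10^-2 = 1.68×10^-3 atm = 1680 μatm

pCO2 = 1680 μatm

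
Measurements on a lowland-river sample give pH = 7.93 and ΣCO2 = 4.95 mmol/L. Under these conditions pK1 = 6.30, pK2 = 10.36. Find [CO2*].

[CO2*] = 0.113 mmol/L

α₀ = 1 / (1 + K1/[H⁺] + K1K2/[H⁺]²) = 1 / (1 + 10^+1.63 + 10^-0.80)
   = 1 / (1 + 42.658 + 0.15849) = 1/43.816 = 0.02282
[CO2*] = α₀ × DIC = 0.02282 × 4.95 = 0.113 mmol/L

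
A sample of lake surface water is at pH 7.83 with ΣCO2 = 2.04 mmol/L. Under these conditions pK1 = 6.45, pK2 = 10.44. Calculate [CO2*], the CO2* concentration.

α₀ = 1 / (1 + K1/[H⁺] + K1K2/[H⁺]²) = 1 / (1 + 10^+1.38 + 10^-1.23)
   = 1 / (1 + 23.988 + 0.058884) = 1/25.047 = 0.03992
[CO2*] = α₀ × DIC = 0.03992 × 2.04 = 0.0814 mmol/L

[CO2*] = 0.0814 mmol/L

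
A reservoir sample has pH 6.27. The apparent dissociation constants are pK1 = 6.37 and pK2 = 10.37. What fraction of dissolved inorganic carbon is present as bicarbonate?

α₁ = 1 / (1 + [H⁺]/K1 + K2/[H⁺]) = 1 / (1 + 10^+0.10 + 10^-4.10)
   = 1 / (1 + 1.2589 + 7.9433×10^-5) = 1/2.2590 = 0.4427

α₁ = 0.443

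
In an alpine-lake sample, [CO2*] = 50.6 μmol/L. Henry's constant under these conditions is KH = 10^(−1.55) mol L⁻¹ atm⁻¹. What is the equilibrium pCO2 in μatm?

pCO2 = 1800 μatm

KH = 10^(−1.55) = 2.818×10^-2 mol L⁻¹ atm⁻¹
pCO2 = [CO2*]/KH = 50.6×10^-6 / 2.818×10^-2 = 1.80×10^-3 atm = 1800 μatm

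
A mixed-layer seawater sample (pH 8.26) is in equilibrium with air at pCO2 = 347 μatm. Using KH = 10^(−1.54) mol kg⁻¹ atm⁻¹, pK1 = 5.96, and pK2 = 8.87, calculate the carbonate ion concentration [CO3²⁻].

[CO3²⁻] = 0.490 mmol/kg

[CO2*] = KH · pCO2 = 10^(−1.54) × 347×10^-6 = 1.001×10^-5 mol/kg
α₀ = 1/(1 + K1/[H⁺] + K1K2/[H⁺]²) = 1/(1 + 10^+2.30 + 10^+1.69) = 0.004008
DIC = [CO2*]/α₀ = 1.001×10^-5 / 0.004008 = 2.497 mmol/kg
[CO3²⁻] = α₂·DIC; α₂ = 0.1963, so [CO3²⁻] = 0.1963 × 2.497 = 0.490 mmol/kg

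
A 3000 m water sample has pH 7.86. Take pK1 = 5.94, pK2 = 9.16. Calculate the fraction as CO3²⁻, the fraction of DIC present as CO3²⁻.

α₂ = 0.0472

α₂ = 1 / (1 + [H⁺]/K2 + [H⁺]²/(K1K2)) = 1 / (1 + 10^+1.30 + 10^-0.62)
   = 1 / (1 + 19.953 + 0.23988) = 1/21.193 = 0.04719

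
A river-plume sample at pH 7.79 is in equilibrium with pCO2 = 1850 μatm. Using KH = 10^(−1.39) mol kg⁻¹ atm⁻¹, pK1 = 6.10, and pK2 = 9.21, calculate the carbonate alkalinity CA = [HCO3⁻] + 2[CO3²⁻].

CA = 3.97 mmol/kg

[CO2*] = KH · pCO2 = 10^(−1.39) × 1850×10^-6 = 7.537×10^-5 mol/kg
α₀ = 1/(1 + K1/[H⁺] + K1K2/[H⁺]²) = 1/(1 + 10^+1.69 + 10^+0.27) = 0.01929
DIC = [CO2*]/α₀ = 7.537×10^-5 / 0.01929 = 3.907 mmol/kg
CA = (α₁ + 2α₂)·DIC = (0.9448 + 2×0.03592) × 3.907 = 3.97 mmol/kg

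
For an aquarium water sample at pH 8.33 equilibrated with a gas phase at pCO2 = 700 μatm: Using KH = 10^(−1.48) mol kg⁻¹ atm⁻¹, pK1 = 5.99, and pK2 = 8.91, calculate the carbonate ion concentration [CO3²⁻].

[CO3²⁻] = 1.33 mmol/kg

[CO2*] = KH · pCO2 = 10^(−1.48) × 700×10^-6 = 2.318×10^-5 mol/kg
α₀ = 1/(1 + K1/[H⁺] + K1K2/[H⁺]²) = 1/(1 + 10^+2.34 + 10^+1.76) = 0.003606
DIC = [CO2*]/α₀ = 2.318×10^-5 / 0.003606 = 6.428 mmol/kg
[CO3²⁻] = α₂·DIC; α₂ = 0.2075, so [CO3²⁻] = 0.2075 × 6.428 = 1.33 mmol/kg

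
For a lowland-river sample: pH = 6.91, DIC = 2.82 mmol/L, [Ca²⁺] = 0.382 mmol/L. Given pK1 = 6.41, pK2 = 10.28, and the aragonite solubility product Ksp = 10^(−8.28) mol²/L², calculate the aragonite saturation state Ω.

α₂ = 1 / (1 + [H⁺]/K2 + [H⁺]²/(K1K2)) = 1 / (1 + 10^+3.37 + 10^+2.87)
   = 1 / (1 + 2344.2 + 741.31) = 1/3086.5 = 0.0003240
[CO3²⁻] = α₂ × DIC = 0.0003240 × 2.82 = 0.0009136 mmol/L = 0.9136 μmol/L
Ksp = 10^(−8.28) = 5.248×10^-9
Ω = [Ca²⁺][CO3²⁻]/Ksp = (0.382×10^-3)(9.136×10^-7) / 5.248×10^-9 = 0.0665

Ω = 0.0665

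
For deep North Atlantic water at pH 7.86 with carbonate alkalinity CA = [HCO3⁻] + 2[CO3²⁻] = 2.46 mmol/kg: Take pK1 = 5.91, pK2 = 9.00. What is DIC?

CA = [HCO3⁻] + 2[CO3²⁻] = (α₁ + 2α₂)·DIC
At pH 7.86: [H⁺]/K1 = 10^-1.95 = 0.011220, K2/[H⁺] = 10^-1.14 = 0.072444
α₁ = 1/(1 + 0.011220 + 0.072444) = 1/1.0837 = 0.9228; α₂ = α₁·K2/[H⁺] = 0.06685
α₁ + 2α₂ = 1.0565
DIC = CA / (α₁ + 2α₂) = 2.46 / 1.0565 = 2.33 mmol/kg

DIC = 2.33 mmol/kg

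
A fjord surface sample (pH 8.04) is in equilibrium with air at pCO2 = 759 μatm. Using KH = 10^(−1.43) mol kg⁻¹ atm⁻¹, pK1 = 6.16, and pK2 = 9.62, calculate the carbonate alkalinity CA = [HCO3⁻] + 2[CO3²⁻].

[CO2*] = KH · pCO2 = 10^(−1.43) × 759×10^-6 = 2.820×10^-5 mol/kg
α₀ = 1/(1 + K1/[H⁺] + K1K2/[H⁺]²) = 1/(1 + 10^+1.88 + 10^+0.30) = 0.01268
DIC = [CO2*]/α₀ = 2.820×10^-5 / 0.01268 = 2.224 mmol/kg
CA = (α₁ + 2α₂)·DIC = (0.9620 + 2×0.02530) × 2.224 = 2.25 mmol/kg

CA = 2.25 mmol/kg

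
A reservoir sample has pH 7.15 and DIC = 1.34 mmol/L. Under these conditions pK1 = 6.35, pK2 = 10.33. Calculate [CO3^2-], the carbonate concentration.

α₂ = 1 / (1 + [H⁺]/K2 + [H⁺]²/(K1K2)) = 1 / (1 + 10^+3.18 + 10^+2.38)
   = 1 / (1 + 1513.6 + 239.88) = 1/1754.4 = 0.0005700
[CO3²⁻] = α₂ × DIC = 0.0005700 × 1.34 = 0.000764 mmol/L = 0.764 μmol/L

[CO3²⁻] = 0.764 μmol/L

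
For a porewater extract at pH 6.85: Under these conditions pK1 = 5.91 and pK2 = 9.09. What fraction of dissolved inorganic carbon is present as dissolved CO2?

α₀ = 0.102

α₀ = 1 / (1 + K1/[H⁺] + K1K2/[H⁺]²) = 1 / (1 + 10^+0.94 + 10^-1.30)
   = 1 / (1 + 8.7096 + 0.050119) = 1/9.7598 = 0.1025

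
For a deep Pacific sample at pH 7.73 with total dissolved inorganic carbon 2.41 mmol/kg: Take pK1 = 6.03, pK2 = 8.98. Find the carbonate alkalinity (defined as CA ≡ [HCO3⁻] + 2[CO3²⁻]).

CA = 2.49 mmol/kg

CA = [HCO3⁻] + 2[CO3²⁻] = (α₁ + 2α₂)·DIC
At pH 7.73: [H⁺]/K1 = 10^-1.70 = 0.019953, K2/[H⁺] = 10^-1.25 = 0.056234
α₁ = 1/(1 + 0.019953 + 0.056234) = 1/1.0762 = 0.9292; α₂ = α₁·K2/[H⁺] = 0.05225
α₁ + 2α₂ = 1.0337
CA = 1.0337 × 2.41 = 2.49 mmol/kg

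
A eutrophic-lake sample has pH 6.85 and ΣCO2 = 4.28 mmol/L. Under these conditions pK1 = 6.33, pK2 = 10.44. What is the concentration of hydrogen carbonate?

[HCO3⁻] = 3.29 mmol/L

α₁ = 1 / (1 + [H⁺]/K1 + K2/[H⁺]) = 1 / (1 + 10^-0.52 + 10^-3.59)
   = 1 / (1 + 0.30200 + 0.00025704) = 1/1.3023 = 0.7679
[HCO3⁻] = α₁ × DIC = 0.7679 × 4.28 = 3.29 mmol/L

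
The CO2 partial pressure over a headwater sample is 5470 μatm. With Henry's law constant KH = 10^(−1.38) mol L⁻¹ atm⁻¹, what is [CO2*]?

KH = 10^(−1.38) = 4.169×10^-2 mol L⁻¹ atm⁻¹
[CO2*] = KH · pCO2 = 4.169×10^-2 × 5470×10^-6 atm = 2.28×10^-4 mol/L

[CO2*] = 228 μmol/L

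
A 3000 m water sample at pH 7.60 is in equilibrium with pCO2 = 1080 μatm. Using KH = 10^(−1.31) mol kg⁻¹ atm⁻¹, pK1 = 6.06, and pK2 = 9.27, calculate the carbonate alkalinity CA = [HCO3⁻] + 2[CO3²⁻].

[CO2*] = KH · pCO2 = 10^(−1.31) × 1080×10^-6 = 5.290×10^-5 mol/kg
α₀ = 1/(1 + K1/[H⁺] + K1K2/[H⁺]²) = 1/(1 + 10^+1.54 + 10^-0.13) = 0.02746
DIC = [CO2*]/α₀ = 5.290×10^-5 / 0.02746 = 1.926 mmol/kg
CA = (α₁ + 2α₂)·DIC = (0.9522 + 2×0.02036) × 1.926 = 1.91 mmol/kg

CA = 1.91 mmol/kg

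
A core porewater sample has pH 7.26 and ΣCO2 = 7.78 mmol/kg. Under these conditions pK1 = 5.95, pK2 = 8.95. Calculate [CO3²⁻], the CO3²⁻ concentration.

α₂ = 1 / (1 + [H⁺]/K2 + [H⁺]²/(K1K2)) = 1 / (1 + 10^+1.69 + 10^+0.38)
   = 1 / (1 + 48.978 + 2.3988) = 1/52.377 = 0.01909
[CO3²⁻] = α₂ × DIC = 0.01909 × 7.78 = 0.149 mmol/kg

[CO3²⁻] = 0.149 mmol/kg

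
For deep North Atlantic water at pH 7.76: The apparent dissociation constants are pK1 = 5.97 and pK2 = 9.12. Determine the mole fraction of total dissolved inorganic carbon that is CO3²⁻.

α₂ = 0.0412

α₂ = 1 / (1 + [H⁺]/K2 + [H⁺]²/(K1K2)) = 1 / (1 + 10^+1.36 + 10^-0.43)
   = 1 / (1 + 22.909 + 0.37154) = 1/24.280 = 0.04119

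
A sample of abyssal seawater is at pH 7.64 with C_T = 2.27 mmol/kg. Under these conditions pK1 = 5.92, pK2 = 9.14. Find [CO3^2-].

[CO3²⁻] = 0.0683 mmol/kg

α₂ = 1 / (1 + [H⁺]/K2 + [H⁺]²/(K1K2)) = 1 / (1 + 10^+1.50 + 10^-0.22)
   = 1 / (1 + 31.623 + 0.60256) = 1/33.225 = 0.03010
[CO3²⁻] = α₂ × DIC = 0.03010 × 2.27 = 0.0683 mmol/kg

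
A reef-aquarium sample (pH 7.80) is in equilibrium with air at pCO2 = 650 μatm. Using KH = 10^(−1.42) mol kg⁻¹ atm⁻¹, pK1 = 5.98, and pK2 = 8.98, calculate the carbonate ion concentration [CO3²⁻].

[CO3²⁻] = 0.108 mmol/kg

[CO2*] = KH · pCO2 = 10^(−1.42) × 650×10^-6 = 2.471×10^-5 mol/kg
α₀ = 1/(1 + K1/[H⁺] + K1K2/[H⁺]²) = 1/(1 + 10^+1.82 + 10^+0.64) = 0.01400
DIC = [CO2*]/α₀ = 2.471×10^-5 / 0.01400 = 1.765 mmol/kg
[CO3²⁻] = α₂·DIC; α₂ = 0.06111, so [CO3²⁻] = 0.06111 × 1.765 = 0.108 mmol/kg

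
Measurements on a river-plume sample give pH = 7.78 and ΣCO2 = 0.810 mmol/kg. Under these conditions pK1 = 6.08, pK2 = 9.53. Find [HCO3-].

[HCO3⁻] = 0.781 mmol/kg

α₁ = 1 / (1 + [H⁺]/K1 + K2/[H⁺]) = 1 / (1 + 10^-1.70 + 10^-1.75)
   = 1 / (1 + 0.019953 + 0.017783) = 1/1.0377 = 0.9636
[HCO3⁻] = α₁ × DIC = 0.9636 × 0.810 = 0.781 mmol/kg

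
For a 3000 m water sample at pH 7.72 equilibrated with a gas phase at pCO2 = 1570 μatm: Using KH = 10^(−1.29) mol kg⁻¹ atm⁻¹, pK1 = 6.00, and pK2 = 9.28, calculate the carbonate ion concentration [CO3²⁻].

[CO2*] = KH · pCO2 = 10^(−1.29) × 1570×10^-6 = 8.052×10^-5 mol/kg
α₀ = 1/(1 + K1/[H⁺] + K1K2/[H⁺]²) = 1/(1 + 10^+1.72 + 10^+0.16) = 0.01821
DIC = [CO2*]/α₀ = 8.052×10^-5 / 0.01821 = 4.423 mmol/kg
[CO3²⁻] = α₂·DIC; α₂ = 0.02632, so [CO3²⁻] = 0.02632 × 4.423 = 0.116 mmol/kg

[CO3²⁻] = 0.116 mmol/kg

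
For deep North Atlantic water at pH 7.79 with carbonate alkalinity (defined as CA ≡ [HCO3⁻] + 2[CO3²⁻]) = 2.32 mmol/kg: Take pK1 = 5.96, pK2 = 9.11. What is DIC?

DIC = 2.25 mmol/kg

CA = [HCO3⁻] + 2[CO3²⁻] = (α₁ + 2α₂)·DIC
At pH 7.79: [H⁺]/K1 = 10^-1.83 = 0.014791, K2/[H⁺] = 10^-1.32 = 0.047863
α₁ = 1/(1 + 0.014791 + 0.047863) = 1/1.0627 = 0.9410; α₂ = α₁·K2/[H⁺] = 0.04504
α₁ + 2α₂ = 1.0311
DIC = CA / (α₁ + 2α₂) = 2.32 / 1.0311 = 2.25 mmol/kg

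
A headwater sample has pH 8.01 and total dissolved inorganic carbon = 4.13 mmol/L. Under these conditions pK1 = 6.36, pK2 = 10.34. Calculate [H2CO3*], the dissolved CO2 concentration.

α₀ = 1 / (1 + K1/[H⁺] + K1K2/[H⁺]²) = 1 / (1 + 10^+1.65 + 10^-0.68)
   = 1 / (1 + 44.668 + 0.20893) = 1/45.877 = 0.02180
[CO2*] = α₀ × DIC = 0.02180 × 4.13 = 0.0900 mmol/L

[CO2*] = 0.0900 mmol/L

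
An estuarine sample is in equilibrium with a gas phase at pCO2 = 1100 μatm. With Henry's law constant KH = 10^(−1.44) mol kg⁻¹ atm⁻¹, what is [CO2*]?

[CO2*] = 39.9 μmol/kg

KH = 10^(−1.44) = 3.631×10^-2 mol kg⁻¹ atm⁻¹
[CO2*] = KH · pCO2 = 3.631×10^-2 × 1100×10^-6 atm = 3.99×10^-5 mol/kg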